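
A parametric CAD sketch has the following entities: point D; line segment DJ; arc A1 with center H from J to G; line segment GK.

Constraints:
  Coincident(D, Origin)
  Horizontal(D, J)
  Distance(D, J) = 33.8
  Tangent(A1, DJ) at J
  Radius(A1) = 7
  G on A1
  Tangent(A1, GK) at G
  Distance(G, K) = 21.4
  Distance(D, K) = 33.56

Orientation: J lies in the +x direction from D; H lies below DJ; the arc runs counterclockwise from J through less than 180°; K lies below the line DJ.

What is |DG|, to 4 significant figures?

27.53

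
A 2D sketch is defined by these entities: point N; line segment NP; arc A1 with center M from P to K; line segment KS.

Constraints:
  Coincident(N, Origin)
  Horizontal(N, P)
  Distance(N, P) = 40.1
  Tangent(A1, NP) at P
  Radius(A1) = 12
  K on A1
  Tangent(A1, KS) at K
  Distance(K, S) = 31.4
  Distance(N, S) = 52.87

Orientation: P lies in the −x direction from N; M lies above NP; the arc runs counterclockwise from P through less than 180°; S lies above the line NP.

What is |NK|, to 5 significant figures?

30.774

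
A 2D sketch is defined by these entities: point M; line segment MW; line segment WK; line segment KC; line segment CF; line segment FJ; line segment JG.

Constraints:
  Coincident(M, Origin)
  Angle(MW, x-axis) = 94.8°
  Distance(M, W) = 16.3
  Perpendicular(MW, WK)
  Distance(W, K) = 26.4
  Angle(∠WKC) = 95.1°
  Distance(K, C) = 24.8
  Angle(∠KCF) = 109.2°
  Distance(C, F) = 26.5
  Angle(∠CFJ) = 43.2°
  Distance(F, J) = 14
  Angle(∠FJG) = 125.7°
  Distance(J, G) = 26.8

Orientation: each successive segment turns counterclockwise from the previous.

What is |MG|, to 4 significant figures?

35.90

∠CFJ = 43.2° gives FJ at 117.3° from the x-axis; with |FJ| = 14.0, J = (-9.242, -7.171). ∠FJG = 125.7° gives JG at 171.6° from the x-axis; with |JG| = 26.8, G = (-35.75, -3.256). Then |MG| = |G − M| = 35.90.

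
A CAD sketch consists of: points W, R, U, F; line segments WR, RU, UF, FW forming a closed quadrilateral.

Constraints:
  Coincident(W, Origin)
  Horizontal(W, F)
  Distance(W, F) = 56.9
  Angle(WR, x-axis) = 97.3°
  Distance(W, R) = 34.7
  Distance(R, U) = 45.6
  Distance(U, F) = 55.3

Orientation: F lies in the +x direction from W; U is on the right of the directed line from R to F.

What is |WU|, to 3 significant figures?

11.0

W is at the origin; W and F share the same y with |WF| = 56.9 and F in +x, so F = (56.9, 0). WR runs at 97.3° with |WR| = 34.7, so R = (-4.41, 34.4). U is determined by |RU| = 45.6 and |UF| = 55.3 together: it lies at the intersection of circle(R, 45.6) and circle(F, 55.3). With |RF| = 70.3, the foot of the radical line on RF is 28.2 from R and the perpendicular offset is √(45.6² − 28.2²) = 35.8. Taking the right-of-RF solution: U = (2.63, -10.6).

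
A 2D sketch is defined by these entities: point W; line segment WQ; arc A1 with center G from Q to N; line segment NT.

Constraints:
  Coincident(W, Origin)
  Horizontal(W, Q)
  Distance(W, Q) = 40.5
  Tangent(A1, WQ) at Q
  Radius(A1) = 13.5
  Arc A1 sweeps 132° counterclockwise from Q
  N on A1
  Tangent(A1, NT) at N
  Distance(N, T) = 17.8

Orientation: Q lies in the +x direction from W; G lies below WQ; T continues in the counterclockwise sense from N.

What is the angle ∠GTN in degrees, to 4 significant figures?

37.18°

W is at the origin; W and Q share the same y with |WQ| = 40.5 and Q on the +x side, so Q = (40.50, 0.000). A1 meets WQ tangentially, so GQ is at right angles to WQ, so G = Q + (0, -13.5) = (40.50, -13.50). On A1, Q sits at bearing 90° from G; a 132° counterclockwise sweep puts N at bearing 222°, so N = G + 13.5·(cos 222°, sin 222°) = (30.47, -22.53). Since A1 is tangent to NT there, GN ⟂ NT, so NT runs along (−sin 222°, cos 222°); with |NT| = 17.8, T = (42.38, -35.76). Then cos ∠GTN = TG·TN / (|TG||TN|), giving 37.18°.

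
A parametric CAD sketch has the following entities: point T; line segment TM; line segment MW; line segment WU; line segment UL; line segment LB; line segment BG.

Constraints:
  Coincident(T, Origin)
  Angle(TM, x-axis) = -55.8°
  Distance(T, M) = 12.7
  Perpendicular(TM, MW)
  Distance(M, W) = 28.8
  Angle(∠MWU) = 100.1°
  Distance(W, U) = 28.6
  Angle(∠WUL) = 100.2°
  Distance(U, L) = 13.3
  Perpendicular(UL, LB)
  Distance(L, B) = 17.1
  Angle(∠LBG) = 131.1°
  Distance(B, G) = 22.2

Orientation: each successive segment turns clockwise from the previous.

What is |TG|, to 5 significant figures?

30.279

T is at the origin; TM runs at -55.8° with length 12.7, so M = (7.1385, -10.504). The perpendicularity gives MW at right angles to TM, so MW runs at -145.80°; with |MW| = 28.8, W = (-16.681, -26.692). ∠MWU = 100.1° gives WU at 134.30° from the x-axis; with |WU| = 28.6, U = (-36.656, -6.2231). ∠WUL = 100.2° gives UL at 54.500° from the x-axis; with |UL| = 13.3, L = (-28.933, 4.6046). UL ⟂ LB, so LB runs at -35.500°; with |LB| = 17.1, B = (-15.011, -5.3254). ∠LBG = 131.1° gives BG at -84.400° from the x-axis; with |BG| = 22.2, G = (-12.845, -27.419). Then |TG| = |G − T| = 30.279.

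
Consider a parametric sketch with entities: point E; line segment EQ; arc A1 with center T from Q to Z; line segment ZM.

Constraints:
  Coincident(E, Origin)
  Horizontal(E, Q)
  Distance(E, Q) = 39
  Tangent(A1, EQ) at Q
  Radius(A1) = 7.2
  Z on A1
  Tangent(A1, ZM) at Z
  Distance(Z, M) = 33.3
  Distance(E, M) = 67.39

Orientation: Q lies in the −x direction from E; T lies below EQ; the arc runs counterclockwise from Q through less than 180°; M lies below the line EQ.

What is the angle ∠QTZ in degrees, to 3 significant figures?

70.7°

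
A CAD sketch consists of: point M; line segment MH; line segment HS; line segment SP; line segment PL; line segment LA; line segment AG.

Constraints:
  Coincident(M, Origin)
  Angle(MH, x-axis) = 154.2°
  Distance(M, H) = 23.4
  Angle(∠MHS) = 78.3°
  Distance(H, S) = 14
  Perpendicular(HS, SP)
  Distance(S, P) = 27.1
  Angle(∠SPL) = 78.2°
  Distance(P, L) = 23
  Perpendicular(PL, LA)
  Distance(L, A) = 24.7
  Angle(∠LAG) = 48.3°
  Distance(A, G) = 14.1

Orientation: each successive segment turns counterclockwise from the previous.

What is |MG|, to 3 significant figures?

13.4

The perpendicularity gives LA at right angles to PL, so LA runs at 178°; with |LA| = 24.7, A = (-22.0, 14.0). ∠LAG = 48.3° gives AG at -50.6° from the x-axis; with |AG| = 14.1, G = (-13.0, 3.08). Then |MG| = |G − M| = 13.4.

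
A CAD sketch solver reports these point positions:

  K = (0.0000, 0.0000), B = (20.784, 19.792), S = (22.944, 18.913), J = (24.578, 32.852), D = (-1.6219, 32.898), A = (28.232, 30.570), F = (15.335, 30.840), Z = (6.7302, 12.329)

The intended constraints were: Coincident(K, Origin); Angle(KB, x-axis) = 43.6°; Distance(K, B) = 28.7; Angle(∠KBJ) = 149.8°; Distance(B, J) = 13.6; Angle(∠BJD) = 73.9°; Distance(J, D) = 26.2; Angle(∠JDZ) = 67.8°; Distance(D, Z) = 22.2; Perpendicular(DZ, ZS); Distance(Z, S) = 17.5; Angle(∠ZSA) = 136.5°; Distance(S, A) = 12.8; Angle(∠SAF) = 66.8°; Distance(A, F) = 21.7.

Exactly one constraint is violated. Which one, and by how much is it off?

Distance(A, F) = 21.7 — off by 8.80.

K = (0.00, 0.00) ✓; KB at 43.60° ✓; |KB| = 28.70 ✓; ∠KBJ = 149.8° ✓; |BJ| = 13.60 ✓; ∠BJD = 73.90° ✓; |JD| = 26.20 ✓; ∠JDZ = 67.80° ✓; |DZ| = 22.20 ✓; ∠(DZ, ZS) = 90.00° ✓; |ZS| = 17.50 ✓; ∠ZSA = 136.5° ✓; |SA| = 12.80 ✓; ∠SAF = 66.80° ✓; |AF| = 12.90 ✗.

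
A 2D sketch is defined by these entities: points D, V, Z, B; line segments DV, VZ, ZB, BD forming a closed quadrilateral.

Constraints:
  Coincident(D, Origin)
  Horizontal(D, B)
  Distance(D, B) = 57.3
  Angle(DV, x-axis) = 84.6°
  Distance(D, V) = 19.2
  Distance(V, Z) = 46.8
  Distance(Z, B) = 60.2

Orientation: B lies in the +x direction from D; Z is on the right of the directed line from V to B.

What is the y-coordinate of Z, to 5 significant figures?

-27.642

D is at the origin; DB is horizontal with |DB| = 57.3 and B in +x, so B = (57.3, 0). DV runs at 84.6° with |DV| = 19.2, so V = (1.8069, 19.115). Z is determined by |VZ| = 46.8 and |ZB| = 60.2 together: it lies at the intersection of circle(V, 46.8) and circle(B, 60.2). With |VB| = 58.693, the foot of the radical line on VB is 17.132 from V and the perpendicular offset is √(46.8² − 17.132²) = 43.551. Taking the right-of-VB solution: Z = (3.8213, -27.642).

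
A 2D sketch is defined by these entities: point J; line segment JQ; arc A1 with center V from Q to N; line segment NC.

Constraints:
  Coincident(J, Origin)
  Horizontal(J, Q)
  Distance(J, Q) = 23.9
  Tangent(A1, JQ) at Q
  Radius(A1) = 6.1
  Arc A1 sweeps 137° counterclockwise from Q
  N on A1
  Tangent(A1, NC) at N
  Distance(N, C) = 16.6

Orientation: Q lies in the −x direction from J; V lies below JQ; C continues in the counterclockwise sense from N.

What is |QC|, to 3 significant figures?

23.3

J is at the origin; JQ is horizontal with |JQ| = 23.9 and Q on the −x side, so Q = (-23.9, 0.00). A1 meets JQ tangentially, so VQ is at right angles to JQ, so V = Q + (0, -6.1) = (-23.9, -6.10). On A1, Q sits at bearing 90° from V; a 137° counterclockwise sweep puts N at bearing 227°, so N = V + 6.1·(cos 227°, sin 227°) = (-28.1, -10.6). Since A1 is tangent to NC there, VN ⟂ NC, so NC runs along (−sin 227°, cos 227°); with |NC| = 16.6, C = (-15.9, -21.9). Then |QC| = |C − Q| = 23.3.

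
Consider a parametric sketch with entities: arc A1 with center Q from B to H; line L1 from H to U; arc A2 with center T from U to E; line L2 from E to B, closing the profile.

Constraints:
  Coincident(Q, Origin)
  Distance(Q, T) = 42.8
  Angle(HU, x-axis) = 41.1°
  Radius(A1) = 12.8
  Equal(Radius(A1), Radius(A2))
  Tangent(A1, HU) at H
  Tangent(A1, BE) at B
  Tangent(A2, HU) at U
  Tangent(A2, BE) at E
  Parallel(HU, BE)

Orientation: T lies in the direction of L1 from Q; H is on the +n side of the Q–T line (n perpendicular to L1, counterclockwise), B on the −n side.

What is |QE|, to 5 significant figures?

44.673

The slot axis is L1's direction at 41.1°, so u = (cos 41.1°, sin 41.1°) = (0.75356, 0.65738) and n = (−sin 41.1°, cos 41.1°) = (-0.65738, 0.75356). Q is at the origin and T lies 42.8 along u from Q, so T = 42.8·u = (32.253, 28.136). Tangency of A1 to both parallel lines with radius 12.8 puts H and B at Q ± 12.8·n: H = (-8.4144, 9.6456), B = (8.4144, -9.6456). Equal radii place U and E the same way about T: U = T + 12.8·n = (23.838, 37.781), E = T − 12.8·n = (40.667, 18.490). Then |QE| = |E − Q| = 44.673.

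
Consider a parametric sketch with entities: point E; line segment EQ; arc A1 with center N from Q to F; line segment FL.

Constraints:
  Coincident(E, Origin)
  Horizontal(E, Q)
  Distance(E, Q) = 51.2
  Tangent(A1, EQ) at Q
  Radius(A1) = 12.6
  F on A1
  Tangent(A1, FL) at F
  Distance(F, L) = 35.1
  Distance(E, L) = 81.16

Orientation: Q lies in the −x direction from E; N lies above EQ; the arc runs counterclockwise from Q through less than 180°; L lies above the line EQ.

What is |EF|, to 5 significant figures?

47.201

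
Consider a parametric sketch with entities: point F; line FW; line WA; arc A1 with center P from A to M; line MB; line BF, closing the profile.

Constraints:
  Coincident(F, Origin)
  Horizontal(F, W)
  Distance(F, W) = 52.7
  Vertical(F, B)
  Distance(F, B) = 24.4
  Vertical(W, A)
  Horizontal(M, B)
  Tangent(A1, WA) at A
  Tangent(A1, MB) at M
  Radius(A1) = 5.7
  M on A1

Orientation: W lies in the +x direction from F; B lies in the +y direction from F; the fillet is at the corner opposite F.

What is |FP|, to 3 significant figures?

50.6

F is at the origin; FW is horizontal with |FW| = 52.7 and W on the +x side, so W = (52.7, 0.00). FB is vertical with |FB| = 24.4 and B on the +y side, so B = (0.00, 24.4). The virtual corner opposite F is at (52.7, 24.4). A1 meets WA tangentially, so PA is at right angles to WA and A1 meets MB tangentially, so PM is at right angles to MB, with radius 5.7, so the center P sits 5.7 in from both sides at P = (47.0, 18.7). Then |FP| = |P − F| = 50.6.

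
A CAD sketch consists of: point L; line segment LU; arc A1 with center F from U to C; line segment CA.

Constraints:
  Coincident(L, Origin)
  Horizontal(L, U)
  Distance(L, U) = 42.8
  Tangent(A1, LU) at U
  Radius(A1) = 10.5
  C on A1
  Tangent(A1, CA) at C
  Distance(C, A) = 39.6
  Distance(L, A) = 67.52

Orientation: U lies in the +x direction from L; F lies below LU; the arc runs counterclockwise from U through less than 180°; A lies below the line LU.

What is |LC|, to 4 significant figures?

35.36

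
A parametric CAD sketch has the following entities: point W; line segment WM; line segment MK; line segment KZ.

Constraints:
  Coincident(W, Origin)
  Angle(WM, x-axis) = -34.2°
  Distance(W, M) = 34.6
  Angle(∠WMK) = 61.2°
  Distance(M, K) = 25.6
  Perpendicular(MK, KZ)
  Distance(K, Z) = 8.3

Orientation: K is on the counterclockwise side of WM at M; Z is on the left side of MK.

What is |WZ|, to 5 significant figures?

23.763

∠WMK = 61.2°, so MK runs at -34.2° + (180° − 61.2°) = 84.600° from the x-axis; with |MK| = 25.6, K = M + 25.6·(cos 84.600°, sin 84.600°) = (31.026, 6.0383). MK is perpendicular to KZ; with |KZ| = 8.3 on the left of MK, Z = K + 8.3·(-0.99556, 0.094108) = (22.763, 6.8194). Then |WZ| = |Z − W| = 23.763.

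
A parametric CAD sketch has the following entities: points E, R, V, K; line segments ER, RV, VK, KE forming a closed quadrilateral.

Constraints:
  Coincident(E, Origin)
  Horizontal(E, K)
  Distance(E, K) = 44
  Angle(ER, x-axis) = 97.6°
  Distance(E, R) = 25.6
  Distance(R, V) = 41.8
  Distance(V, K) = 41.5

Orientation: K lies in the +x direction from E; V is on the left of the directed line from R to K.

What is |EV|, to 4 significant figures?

53.97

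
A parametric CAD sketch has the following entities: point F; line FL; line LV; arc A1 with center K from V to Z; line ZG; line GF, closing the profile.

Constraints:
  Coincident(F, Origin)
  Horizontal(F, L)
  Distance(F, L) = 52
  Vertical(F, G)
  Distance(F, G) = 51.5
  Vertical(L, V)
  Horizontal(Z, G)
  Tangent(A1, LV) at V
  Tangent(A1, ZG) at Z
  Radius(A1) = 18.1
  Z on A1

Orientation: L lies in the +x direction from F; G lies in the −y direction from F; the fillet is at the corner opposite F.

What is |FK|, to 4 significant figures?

47.59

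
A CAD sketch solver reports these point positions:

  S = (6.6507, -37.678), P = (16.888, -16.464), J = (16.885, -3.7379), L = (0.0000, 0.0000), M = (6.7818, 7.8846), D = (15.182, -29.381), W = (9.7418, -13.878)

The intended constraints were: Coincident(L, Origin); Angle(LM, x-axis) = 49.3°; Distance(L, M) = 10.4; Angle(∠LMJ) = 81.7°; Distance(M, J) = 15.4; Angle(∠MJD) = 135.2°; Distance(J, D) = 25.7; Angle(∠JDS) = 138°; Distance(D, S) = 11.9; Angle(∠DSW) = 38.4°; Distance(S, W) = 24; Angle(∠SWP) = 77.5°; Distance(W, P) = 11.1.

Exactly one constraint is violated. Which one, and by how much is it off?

Distance(W, P) = 11.1 — off by 3.50.

L = (0.00, 0.00) ✓; LM at 49.30° ✓; |LM| = 10.40 ✓; ∠LMJ = 81.70° ✓; |MJ| = 15.40 ✓; ∠MJD = 135.2° ✓; |JD| = 25.70 ✓; ∠JDS = 138.0° ✓; |DS| = 11.90 ✓; ∠DSW = 38.40° ✓; |SW| = 24.00 ✓; ∠SWP = 77.51° ✓; |WP| = 7.600 ✗.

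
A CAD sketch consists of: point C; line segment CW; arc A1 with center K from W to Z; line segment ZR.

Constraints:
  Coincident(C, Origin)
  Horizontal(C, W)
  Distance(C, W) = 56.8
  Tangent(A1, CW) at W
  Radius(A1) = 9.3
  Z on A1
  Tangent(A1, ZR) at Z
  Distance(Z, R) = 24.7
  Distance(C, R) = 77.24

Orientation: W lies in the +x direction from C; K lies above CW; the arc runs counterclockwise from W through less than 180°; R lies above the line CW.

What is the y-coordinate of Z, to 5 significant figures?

7.6590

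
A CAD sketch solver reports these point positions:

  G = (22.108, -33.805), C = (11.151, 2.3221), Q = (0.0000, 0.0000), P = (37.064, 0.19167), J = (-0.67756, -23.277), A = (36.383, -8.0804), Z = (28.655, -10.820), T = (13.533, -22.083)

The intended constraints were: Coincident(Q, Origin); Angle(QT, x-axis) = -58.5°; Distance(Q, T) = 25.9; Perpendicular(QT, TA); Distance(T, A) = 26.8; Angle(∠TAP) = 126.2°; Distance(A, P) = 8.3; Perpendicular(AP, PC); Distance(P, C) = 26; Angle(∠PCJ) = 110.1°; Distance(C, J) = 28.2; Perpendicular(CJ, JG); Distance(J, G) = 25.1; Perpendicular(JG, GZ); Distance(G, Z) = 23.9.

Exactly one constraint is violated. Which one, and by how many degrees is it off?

Perpendicular(JG, GZ) — off by 8.90°.

Q = (0.00, 0.00) ✓; QT at -58.50° ✓; |QT| = 25.90 ✓; ∠(QT, TA) = 90.00° ✓; |TA| = 26.80 ✓; ∠TAP = 126.2° ✓; |AP| = 8.300 ✓; ∠(AP, PC) = 90.01° ✓; |PC| = 26.00 ✓; ∠PCJ = 110.1° ✓; |CJ| = 28.20 ✓; ∠(CJ, JG) = 90.00° ✓; |JG| = 25.10 ✓; ∠(JG, GZ) = 98.90° ✗; |GZ| = 23.90 ✓.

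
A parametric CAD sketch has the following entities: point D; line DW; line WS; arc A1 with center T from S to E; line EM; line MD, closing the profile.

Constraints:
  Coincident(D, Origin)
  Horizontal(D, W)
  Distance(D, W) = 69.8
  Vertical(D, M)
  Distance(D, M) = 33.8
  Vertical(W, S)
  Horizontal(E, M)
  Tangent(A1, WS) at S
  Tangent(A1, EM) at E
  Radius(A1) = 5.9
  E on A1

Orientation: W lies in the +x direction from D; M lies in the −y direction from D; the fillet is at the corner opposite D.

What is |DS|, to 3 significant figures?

75.2

The virtual corner opposite D is at (69.8, -33.8). Since A1 is tangent to WS there, TS ⟂ WS and A1 meets EM tangentially, so TE is at right angles to EM, with radius 5.9, so the center T sits 5.9 in from both sides at T = (63.9, -27.9). That places the tangent points at S = (69.8, -27.9) on WS and E = (63.9, -33.8) on EM. Then |DS| = |S − D| = 75.2.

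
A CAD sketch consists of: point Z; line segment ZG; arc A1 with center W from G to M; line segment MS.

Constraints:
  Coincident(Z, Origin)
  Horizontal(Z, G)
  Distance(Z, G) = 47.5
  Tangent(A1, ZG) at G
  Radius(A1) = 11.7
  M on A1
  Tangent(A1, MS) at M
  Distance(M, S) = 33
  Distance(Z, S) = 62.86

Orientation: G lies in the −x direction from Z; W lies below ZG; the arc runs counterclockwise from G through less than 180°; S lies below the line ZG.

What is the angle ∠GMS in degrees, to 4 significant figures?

121.1°

Checks: |WM| = 11.70 ✓; ∠(WM, MS) = 90.00° ✓; |MS| = 33.00 ✓; |ZS| = 62.86 ✓.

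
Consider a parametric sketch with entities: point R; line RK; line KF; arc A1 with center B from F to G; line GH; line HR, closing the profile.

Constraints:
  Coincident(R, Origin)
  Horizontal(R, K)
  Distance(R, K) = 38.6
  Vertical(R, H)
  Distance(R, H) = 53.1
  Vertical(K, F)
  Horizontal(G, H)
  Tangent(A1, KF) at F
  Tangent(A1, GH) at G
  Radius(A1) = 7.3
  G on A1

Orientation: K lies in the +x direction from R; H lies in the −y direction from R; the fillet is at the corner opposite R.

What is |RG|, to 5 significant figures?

61.638

R is at the origin; R and K share the same y with |RK| = 38.6 and K on the +x side, so K = (38.600, 0.0000). RH is vertical with |RH| = 53.1 and H on the −y side, so H = (0.0000, -53.100). The virtual corner opposite R is at (38.600, -53.100). Tangency of A1 to KF means the radius BF is perpendicular to KF and the tangent condition forces BG to be normal to GH, with radius 7.3, so the center B sits 7.3 in from both sides at B = (31.300, -45.800). That places the tangent points at F = (38.600, -45.800) on KF and G = (31.300, -53.100) on GH. Then |RG| = |G − R| = 61.638.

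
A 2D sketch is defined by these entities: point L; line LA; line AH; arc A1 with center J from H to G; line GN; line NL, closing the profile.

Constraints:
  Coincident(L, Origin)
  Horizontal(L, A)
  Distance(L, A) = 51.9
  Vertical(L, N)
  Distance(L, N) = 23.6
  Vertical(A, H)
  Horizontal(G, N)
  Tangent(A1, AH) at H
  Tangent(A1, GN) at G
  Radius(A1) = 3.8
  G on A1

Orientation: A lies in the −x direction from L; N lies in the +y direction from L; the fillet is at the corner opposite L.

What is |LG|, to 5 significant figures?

53.578

The virtual corner opposite L is at (-51.900, 23.600). A1 meets AH tangentially, so JH is at right angles to AH and since A1 is tangent to GN there, JG ⟂ GN, with radius 3.8, so the center J sits 3.8 in from both sides at J = (-48.100, 19.800). That places the tangent points at H = (-51.900, 19.800) on AH and G = (-48.100, 23.600) on GN. Then |LG| = |G − L| = 53.578.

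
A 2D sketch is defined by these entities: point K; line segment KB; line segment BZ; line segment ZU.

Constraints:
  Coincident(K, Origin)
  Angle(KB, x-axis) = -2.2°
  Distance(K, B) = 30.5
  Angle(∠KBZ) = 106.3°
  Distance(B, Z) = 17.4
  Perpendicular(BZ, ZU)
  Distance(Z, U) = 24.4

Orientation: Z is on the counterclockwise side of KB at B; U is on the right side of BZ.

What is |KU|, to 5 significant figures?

59.623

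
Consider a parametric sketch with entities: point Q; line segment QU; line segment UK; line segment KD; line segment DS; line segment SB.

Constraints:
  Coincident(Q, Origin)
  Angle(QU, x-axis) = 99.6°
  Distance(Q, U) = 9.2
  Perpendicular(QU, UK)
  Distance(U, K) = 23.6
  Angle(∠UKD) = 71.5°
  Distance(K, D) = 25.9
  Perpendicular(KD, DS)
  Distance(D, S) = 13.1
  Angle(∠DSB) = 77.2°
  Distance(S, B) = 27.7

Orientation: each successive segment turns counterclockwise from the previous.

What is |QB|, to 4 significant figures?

21.36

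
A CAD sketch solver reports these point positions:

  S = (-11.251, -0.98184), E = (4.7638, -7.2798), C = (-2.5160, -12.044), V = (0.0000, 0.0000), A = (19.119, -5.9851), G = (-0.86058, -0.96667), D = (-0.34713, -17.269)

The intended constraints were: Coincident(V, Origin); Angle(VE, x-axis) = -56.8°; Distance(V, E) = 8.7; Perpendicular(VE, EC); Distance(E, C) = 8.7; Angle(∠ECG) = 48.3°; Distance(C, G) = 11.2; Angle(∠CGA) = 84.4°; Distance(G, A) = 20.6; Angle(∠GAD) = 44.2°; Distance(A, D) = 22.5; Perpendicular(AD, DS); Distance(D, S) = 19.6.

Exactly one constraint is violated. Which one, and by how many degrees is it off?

Perpendicular(AD, DS) — off by 3.70°.

V = (0.00, 0.00) ✓; VE at -56.80° ✓; |VE| = 8.700 ✓; ∠(VE, EC) = 90.00° ✓; |EC| = 8.700 ✓; ∠ECG = 48.30° ✓; |CG| = 11.20 ✓; ∠CGA = 84.40° ✓; |GA| = 20.60 ✓; ∠GAD = 44.20° ✓; |AD| = 22.50 ✓; ∠(AD, DS) = 86.30° ✗; |DS| = 19.60 ✓.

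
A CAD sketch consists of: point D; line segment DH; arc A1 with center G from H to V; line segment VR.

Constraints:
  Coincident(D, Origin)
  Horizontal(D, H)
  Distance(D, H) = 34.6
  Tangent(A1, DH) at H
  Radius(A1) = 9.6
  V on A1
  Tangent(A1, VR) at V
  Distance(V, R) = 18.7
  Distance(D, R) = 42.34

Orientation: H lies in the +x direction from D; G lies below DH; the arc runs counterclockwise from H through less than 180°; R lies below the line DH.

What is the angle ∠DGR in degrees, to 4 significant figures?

92.34°

D is at the origin; D and H share the same y with |DH| = 34.6 and H on the +x side, so H = (34.60, 0.000). A1 meets DH tangentially, so GH is at right angles to DH, so G = H + (0, -9.6) = (34.60, -9.600). Since GV ⟂ VR (tangency), |GR| = √(9.6² + 18.7²) = 21.02 regardless of where V sits on A1. So R lies on both circle(D, 42.34) and circle(G, 21.02); the below-DH intersection is R = (29.81, -30.07). V is the foot of the tangent from R: V = (25.29, -11.92).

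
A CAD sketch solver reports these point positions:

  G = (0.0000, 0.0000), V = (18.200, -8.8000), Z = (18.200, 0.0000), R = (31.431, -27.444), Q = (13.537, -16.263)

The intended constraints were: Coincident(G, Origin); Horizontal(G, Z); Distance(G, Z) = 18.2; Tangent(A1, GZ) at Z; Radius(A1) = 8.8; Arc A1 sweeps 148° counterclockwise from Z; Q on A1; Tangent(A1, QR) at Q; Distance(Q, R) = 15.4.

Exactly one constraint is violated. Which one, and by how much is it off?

Distance(Q, R) = 15.4 — off by 5.70.

G = (0.00, 0.00) ✓; G.y = 0.00, Z.y = 0.00 ✓; |GZ| = 18.20 ✓; ∠(VZ, ZG) = 90.00° ✓; |VZ| = 8.800 ✓; bearing(V→Q) − bearing(V→Z) = 148.0° ✓; |VQ| = 8.800 ✓; ∠(VQ, QR) = 90.00° ✓; |QR| = 21.10 ✗.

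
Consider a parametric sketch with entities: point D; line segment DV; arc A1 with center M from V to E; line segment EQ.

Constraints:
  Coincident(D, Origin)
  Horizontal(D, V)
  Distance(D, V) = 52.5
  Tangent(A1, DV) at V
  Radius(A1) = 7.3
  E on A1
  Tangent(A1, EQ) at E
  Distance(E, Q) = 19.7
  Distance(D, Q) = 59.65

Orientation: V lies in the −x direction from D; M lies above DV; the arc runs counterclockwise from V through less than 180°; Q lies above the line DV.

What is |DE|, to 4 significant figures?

46.70

Checks: |ME| = 7.300 ✓; ∠(ME, EQ) = 90.00° ✓; |EQ| = 19.70 ✓; |DQ| = 59.65 ✓.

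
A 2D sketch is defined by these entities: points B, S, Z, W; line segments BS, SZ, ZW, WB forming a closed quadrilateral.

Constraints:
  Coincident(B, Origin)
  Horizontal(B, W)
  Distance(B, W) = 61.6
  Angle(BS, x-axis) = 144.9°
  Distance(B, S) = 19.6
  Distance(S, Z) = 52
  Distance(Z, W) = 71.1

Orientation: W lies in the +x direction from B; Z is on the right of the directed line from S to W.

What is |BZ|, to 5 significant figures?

37.764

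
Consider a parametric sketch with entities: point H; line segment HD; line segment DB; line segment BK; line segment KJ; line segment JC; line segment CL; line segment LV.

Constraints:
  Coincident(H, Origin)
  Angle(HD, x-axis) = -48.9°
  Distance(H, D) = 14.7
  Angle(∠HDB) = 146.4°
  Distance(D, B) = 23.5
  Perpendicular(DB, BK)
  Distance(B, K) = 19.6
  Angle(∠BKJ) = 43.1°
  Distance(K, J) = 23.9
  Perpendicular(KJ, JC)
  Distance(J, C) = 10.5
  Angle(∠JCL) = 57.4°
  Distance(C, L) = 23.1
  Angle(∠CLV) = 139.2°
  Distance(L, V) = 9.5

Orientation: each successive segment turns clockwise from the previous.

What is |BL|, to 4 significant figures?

18.24

The perpendicularity gives JC at right angles to KJ, so JC runs at -39.40°; with |JC| = 10.5, C = (16.58, -25.13). ∠JCL = 57.4° gives CL at -162.0° from the x-axis; with |CL| = 23.1, L = (-5.387, -32.27). Then |BL| = |L − B| = 18.24.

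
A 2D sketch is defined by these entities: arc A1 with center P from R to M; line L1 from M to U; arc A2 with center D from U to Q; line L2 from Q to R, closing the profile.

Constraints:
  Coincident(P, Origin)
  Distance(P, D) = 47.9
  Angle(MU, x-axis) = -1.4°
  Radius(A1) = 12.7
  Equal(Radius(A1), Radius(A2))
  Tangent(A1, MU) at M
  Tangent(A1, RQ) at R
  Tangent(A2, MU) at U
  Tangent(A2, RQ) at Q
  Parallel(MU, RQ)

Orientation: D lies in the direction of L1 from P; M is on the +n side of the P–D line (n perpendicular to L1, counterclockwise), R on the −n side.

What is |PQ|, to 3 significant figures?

49.6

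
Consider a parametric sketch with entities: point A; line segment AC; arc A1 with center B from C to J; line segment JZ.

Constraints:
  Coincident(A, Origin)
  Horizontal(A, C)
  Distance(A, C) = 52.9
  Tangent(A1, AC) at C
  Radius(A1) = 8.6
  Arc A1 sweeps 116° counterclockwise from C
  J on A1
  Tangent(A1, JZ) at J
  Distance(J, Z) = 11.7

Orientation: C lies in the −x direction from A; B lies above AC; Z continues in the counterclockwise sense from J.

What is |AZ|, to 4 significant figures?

55.26

A is at the origin; AC is horizontal with |AC| = 52.9 and C on the −x side, so C = (-52.90, 0.000). Tangency of A1 to AC means the radius BC is perpendicular to AC, so B = C + (0, 8.6) = (-52.90, 8.600). On A1, C sits at bearing -90° from B; a 116° counterclockwise sweep puts J at bearing 26°, so J = B + 8.6·(cos 26°, sin 26°) = (-45.17, 12.37). A1 meets JZ tangentially, so BJ is at right angles to JZ, so JZ runs along (−sin 26°, cos 26°); with |JZ| = 11.7, Z = (-50.30, 22.89). Then |AZ| = |Z − A| = 55.26.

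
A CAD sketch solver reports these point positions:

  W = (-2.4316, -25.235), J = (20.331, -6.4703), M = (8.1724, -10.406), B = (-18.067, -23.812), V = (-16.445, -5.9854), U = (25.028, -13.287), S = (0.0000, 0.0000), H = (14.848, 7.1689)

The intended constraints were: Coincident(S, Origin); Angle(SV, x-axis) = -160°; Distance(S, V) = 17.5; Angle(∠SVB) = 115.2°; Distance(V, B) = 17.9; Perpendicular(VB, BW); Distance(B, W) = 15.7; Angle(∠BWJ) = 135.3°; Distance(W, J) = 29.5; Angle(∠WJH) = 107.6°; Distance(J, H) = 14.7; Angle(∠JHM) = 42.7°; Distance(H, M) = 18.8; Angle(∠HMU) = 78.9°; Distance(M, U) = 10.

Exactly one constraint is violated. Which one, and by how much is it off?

Distance(M, U) = 10 — off by 7.10.

S = (0.00, 0.00) ✓; SV at -160.0° ✓; |SV| = 17.50 ✓; ∠SVB = 115.2° ✓; |VB| = 17.90 ✓; ∠(VB, BW) = 90.00° ✓; |BW| = 15.70 ✓; ∠BWJ = 135.3° ✓; |WJ| = 29.50 ✓; ∠WJH = 107.6° ✓; |JH| = 14.70 ✓; ∠JHM = 42.70° ✓; |HM| = 18.80 ✓; ∠HMU = 78.90° ✓; |MU| = 17.10 ✗.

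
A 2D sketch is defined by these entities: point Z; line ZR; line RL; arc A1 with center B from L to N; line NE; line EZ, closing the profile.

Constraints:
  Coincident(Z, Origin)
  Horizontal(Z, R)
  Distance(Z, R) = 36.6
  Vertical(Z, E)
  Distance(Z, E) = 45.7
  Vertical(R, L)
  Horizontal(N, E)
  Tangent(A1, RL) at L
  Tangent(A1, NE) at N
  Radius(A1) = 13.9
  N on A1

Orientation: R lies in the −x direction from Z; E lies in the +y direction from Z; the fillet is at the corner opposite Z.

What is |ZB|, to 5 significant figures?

39.071

Z is at the origin; Z and R share the same y with |ZR| = 36.6 and R on the −x side, so R = (-36.600, 0.0000). ZE is vertical with |ZE| = 45.7 and E on the +y side, so E = (0.0000, 45.700). The virtual corner opposite Z is at (-36.600, 45.700). Since A1 is tangent to RL there, BL ⟂ RL and tangency of A1 to NE means the radius BN is perpendicular to NE, with radius 13.9, so the center B sits 13.9 in from both sides at B = (-22.700, 31.800). Then |ZB| = |B − Z| = 39.071.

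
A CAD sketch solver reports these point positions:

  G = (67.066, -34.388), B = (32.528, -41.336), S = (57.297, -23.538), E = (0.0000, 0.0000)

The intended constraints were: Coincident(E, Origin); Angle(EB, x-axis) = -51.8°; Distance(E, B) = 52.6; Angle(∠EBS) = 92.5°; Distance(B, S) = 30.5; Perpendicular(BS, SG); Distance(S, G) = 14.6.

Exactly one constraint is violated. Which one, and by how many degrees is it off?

Perpendicular(BS, SG) — off by 6.30°.

E = (0.00, 0.00) ✓; EB at -51.80° ✓; |EB| = 52.60 ✓; ∠EBS = 92.50° ✓; |BS| = 30.50 ✓; ∠(BS, SG) = 83.70° ✗; |SG| = 14.60 ✓.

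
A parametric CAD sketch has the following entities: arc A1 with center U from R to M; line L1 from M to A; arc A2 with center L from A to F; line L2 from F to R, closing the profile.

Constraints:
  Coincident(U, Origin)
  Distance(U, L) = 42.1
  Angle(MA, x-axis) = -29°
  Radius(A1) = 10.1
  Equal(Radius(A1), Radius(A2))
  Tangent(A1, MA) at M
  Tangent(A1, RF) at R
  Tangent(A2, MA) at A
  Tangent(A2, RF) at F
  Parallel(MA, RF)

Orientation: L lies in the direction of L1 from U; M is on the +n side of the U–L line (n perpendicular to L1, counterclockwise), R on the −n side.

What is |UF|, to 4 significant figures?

43.29

The slot axis is L1's direction at -29.0°, so u = (cos -29.0°, sin -29.0°) = (0.8746, -0.4848) and n = (−sin -29.0°, cos -29.0°) = (0.4848, 0.8746). U is at the origin and L lies 42.1 along u from U, so L = 42.1·u = (36.82, -20.41). Tangency of A1 to both parallel lines with radius 10.1 puts M and R at U ± 10.1·n: M = (4.897, 8.834), R = (-4.897, -8.834). Equal radii place A and F the same way about L: A = L + 10.1·n = (41.72, -11.58), F = L − 10.1·n = (31.92, -29.24). Then |UF| = |F − U| = 43.29.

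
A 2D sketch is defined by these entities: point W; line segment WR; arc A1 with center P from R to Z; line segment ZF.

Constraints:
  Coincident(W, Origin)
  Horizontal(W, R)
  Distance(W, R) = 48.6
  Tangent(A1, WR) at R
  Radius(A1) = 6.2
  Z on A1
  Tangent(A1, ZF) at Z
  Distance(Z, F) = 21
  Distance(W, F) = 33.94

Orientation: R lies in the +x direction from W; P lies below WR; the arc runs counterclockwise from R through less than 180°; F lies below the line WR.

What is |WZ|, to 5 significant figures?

44.214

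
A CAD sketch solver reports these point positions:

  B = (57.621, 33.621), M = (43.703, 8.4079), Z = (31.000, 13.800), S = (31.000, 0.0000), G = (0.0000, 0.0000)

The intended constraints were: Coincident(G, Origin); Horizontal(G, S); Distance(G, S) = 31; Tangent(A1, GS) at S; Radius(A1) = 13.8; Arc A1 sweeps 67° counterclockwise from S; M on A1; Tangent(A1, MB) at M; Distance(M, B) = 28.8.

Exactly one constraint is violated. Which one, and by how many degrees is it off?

Tangent(A1, MB) at M — off by 5.90°.

G = (0.00, 0.00) ✓; G.y = 0.00, S.y = 0.00 ✓; |GS| = 31.00 ✓; ∠(ZS, SG) = 90.00° ✓; |ZS| = 13.80 ✓; bearing(Z→M) − bearing(Z→S) = 67.00° ✓; |ZM| = 13.80 ✓; ∠(ZM, MB) = 95.90° ✗; |MB| = 28.80 ✓.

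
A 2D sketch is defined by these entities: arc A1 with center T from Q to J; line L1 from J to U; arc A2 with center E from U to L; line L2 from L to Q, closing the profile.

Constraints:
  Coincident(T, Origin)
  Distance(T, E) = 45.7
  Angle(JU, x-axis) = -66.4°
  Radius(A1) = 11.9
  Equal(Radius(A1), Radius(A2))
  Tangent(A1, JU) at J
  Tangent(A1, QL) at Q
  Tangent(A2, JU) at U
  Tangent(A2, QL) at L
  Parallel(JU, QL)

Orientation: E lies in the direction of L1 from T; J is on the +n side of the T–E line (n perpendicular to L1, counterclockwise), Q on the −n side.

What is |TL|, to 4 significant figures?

47.22

The slot axis is L1's direction at -66.4°, so u = (cos -66.4°, sin -66.4°) = (0.4003, -0.9164) and n = (−sin -66.4°, cos -66.4°) = (0.9164, 0.4003). T is at the origin and E lies 45.7 along u from T, so E = 45.7·u = (18.30, -41.88). Tangency of A1 to both parallel lines with radius 11.9 puts J and Q at T ± 11.9·n: J = (10.90, 4.764), Q = (-10.90, -4.764). Equal radii place U and L the same way about E: U = E + 11.9·n = (29.20, -37.11), L = E − 11.9·n = (7.391, -46.64). Then |TL| = |L − T| = 47.22.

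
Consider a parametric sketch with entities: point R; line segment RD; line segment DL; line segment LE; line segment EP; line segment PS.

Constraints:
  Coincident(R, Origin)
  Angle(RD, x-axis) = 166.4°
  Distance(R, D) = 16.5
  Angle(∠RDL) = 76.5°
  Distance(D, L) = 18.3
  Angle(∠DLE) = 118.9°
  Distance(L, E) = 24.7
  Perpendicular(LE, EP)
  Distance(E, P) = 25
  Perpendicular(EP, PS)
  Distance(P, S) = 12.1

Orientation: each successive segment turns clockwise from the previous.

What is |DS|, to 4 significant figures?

23.25

The perpendicularity gives EP at right angles to LE, so EP runs at -88.20°; with |EP| = 25.0, P = (17.77, -4.041). EP ⟂ PS, so PS runs at -178.2°; with |PS| = 12.1, S = (5.678, -4.421). Then |DS| = |S − D| = 23.25.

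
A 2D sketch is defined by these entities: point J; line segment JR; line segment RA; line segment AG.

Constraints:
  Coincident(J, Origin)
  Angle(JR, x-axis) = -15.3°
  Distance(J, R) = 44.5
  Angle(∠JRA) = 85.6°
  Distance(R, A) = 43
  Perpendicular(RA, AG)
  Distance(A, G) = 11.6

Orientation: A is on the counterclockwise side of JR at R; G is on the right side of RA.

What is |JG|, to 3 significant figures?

68.6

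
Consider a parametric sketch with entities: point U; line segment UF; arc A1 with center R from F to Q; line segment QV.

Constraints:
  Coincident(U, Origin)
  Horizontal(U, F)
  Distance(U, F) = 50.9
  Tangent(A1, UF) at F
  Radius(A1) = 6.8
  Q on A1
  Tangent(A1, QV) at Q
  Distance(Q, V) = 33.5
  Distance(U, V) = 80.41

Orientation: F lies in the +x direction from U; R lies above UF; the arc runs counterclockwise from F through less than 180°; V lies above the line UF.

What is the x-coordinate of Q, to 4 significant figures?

56.78

Checks: |RQ| = 6.800 ✓; ∠(RQ, QV) = 90.00° ✓; |QV| = 33.50 ✓; |UV| = 80.41 ✓.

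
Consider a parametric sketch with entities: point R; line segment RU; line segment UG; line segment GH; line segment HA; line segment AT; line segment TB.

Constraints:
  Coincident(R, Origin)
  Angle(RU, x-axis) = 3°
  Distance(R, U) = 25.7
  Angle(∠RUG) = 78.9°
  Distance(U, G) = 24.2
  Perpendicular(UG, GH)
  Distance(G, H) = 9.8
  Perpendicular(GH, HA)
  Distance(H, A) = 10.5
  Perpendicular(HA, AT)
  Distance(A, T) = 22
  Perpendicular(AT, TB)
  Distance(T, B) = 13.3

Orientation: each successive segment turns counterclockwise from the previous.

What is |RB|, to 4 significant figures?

43.43

R is at the origin; RU runs at 3.0° with length 25.7, so U = (25.66, 1.345). ∠RUG = 78.9° gives UG at 104.1° from the x-axis; with |UG| = 24.2, G = (19.77, 24.82). UG ⟂ GH, so GH runs at -165.9°; with |GH| = 9.8, H = (10.26, 22.43). GH ⟂ HA, so HA runs at -75.90°; with |HA| = 10.5, A = (12.82, 12.24). HA ⟂ AT, so AT runs at 14.10°; with |AT| = 22.0, T = (34.16, 17.60). The perpendicularity gives TB at right angles to AT, so TB runs at 104.1°; with |TB| = 13.3, B = (30.92, 30.50). Then |RB| = |B − R| = 43.43.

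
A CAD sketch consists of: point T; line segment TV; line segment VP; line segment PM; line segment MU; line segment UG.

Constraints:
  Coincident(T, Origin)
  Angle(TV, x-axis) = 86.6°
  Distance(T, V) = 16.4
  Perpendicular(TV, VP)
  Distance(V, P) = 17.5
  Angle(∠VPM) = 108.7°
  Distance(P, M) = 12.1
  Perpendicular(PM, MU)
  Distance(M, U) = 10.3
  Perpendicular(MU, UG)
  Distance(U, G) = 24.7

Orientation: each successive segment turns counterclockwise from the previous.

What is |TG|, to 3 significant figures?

25.3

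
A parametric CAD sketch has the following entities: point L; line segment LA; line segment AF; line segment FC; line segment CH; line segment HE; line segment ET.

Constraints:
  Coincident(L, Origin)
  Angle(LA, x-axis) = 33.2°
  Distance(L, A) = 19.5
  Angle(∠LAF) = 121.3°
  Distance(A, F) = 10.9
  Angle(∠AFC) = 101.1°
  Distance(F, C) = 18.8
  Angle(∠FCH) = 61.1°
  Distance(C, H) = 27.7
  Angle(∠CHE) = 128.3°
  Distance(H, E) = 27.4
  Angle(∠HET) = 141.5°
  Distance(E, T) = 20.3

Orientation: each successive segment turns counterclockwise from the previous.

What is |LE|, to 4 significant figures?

34.27

L is at the origin; LA runs at 33.2° with length 19.5, so A = (16.32, 10.68). ∠LAF = 121.3° gives AF at 91.90° from the x-axis; with |AF| = 10.9, F = (15.96, 21.57). ∠AFC = 101.1° gives FC at 170.8° from the x-axis; with |FC| = 18.8, C = (-2.603, 24.58). ∠FCH = 61.1° gives CH at -70.30° from the x-axis; with |CH| = 27.7, H = (6.735, -1.501). ∠CHE = 128.3° gives HE at -18.60° from the x-axis; with |HE| = 27.4, E = (32.70, -10.24). Then |LE| = |E − L| = 34.27.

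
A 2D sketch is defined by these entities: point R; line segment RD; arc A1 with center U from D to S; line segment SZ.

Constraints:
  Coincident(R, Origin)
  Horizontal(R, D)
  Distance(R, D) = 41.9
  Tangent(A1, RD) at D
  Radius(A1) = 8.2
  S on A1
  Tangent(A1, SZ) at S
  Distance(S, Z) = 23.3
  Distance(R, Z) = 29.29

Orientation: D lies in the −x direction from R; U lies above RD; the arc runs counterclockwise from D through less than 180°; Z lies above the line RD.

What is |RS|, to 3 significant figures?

35.7

Checks: |US| = 8.200 ✓; ∠(US, SZ) = 90.00° ✓; |SZ| = 23.30 ✓; |RZ| = 29.29 ✓.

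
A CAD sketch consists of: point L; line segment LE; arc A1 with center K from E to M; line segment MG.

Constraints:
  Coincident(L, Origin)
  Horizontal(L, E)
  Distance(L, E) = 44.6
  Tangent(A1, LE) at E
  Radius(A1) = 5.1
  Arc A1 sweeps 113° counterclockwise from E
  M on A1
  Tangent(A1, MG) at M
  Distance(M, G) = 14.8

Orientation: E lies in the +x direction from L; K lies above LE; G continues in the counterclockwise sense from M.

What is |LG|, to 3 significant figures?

48.2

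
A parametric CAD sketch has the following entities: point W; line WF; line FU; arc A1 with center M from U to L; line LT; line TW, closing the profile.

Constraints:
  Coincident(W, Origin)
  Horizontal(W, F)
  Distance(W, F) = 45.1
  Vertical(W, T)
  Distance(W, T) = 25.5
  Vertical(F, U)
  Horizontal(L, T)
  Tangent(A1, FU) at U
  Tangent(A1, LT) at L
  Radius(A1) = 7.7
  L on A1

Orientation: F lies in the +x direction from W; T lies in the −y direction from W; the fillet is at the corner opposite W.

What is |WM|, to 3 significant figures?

41.4

W is at the origin; WF is horizontal with |WF| = 45.1 and F on the +x side, so F = (45.1, 0.00). WT is vertical with |WT| = 25.5 and T on the −y side, so T = (0.00, -25.5). The virtual corner opposite W is at (45.1, -25.5). The tangent condition forces MU to be normal to FU and tangency of A1 to LT means the radius ML is perpendicular to LT, with radius 7.7, so the center M sits 7.7 in from both sides at M = (37.4, -17.8). Then |WM| = |M − W| = 41.4.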